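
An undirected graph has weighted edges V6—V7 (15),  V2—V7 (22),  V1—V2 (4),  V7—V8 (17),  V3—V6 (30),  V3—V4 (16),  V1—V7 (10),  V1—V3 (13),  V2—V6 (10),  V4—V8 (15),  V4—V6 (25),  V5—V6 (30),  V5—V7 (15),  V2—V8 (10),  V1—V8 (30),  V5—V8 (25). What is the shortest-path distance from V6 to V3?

Comparing a few candidate routes:
V6 → V3: 30
V6 → V2 → V1 → V3: 10 + 4 + 13 = 27
V6 → V7 → V1 → V3: 15 + 10 + 13 = 38
V6 → V4 → V3: 25 + 16 = 41
V6 → V2 → V8 → V4 → V3: 10 + 10 + 15 + 16 = 51
Best route has total 27.

27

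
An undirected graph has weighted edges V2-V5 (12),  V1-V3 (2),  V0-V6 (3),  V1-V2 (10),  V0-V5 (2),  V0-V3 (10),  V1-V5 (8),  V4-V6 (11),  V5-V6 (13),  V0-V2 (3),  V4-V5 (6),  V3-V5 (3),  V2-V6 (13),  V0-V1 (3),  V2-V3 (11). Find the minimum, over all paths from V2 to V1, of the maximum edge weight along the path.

3

Some routes from V2 to V1:
V2 - V1: max(10) = 10
V2 - V0 - V5 - V3 - V1: max(3, 2, 3, 2) = 3
V2 - V0 - V1: max(3, 3) = 3
V2 - V0 - V3 - V5 - V1: max(3, 10, 3, 8) = 10
V2 - V0 - V5 - V1: max(3, 2, 8) = 8
The minimum achievable maximum is 3.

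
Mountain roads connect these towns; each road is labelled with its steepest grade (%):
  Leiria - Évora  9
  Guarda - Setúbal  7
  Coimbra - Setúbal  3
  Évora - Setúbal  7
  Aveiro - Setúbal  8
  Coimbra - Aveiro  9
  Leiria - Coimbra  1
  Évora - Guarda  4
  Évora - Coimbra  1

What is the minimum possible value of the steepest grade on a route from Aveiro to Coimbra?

Routes from Aveiro to Coimbra:
Aveiro→Setúbal→Évora→Leiria→Coimbra: max(8, 7, 9, 1) = 9
Aveiro→Setúbal→Guarda→Évora→Coimbra: max(8, 7, 4, 1) = 8
Aveiro→Setúbal→Coimbra: max(8, 3) = 8
Aveiro→Setúbal→Évora→Coimbra: max(8, 7, 1) = 8
Aveiro→Coimbra: max(9) = 9
Aveiro→Setúbal→Guarda→Évora→Leiria→Coimbra: max(8, 7, 4, 9, 1) = 9
Best route has worst link 8%.

8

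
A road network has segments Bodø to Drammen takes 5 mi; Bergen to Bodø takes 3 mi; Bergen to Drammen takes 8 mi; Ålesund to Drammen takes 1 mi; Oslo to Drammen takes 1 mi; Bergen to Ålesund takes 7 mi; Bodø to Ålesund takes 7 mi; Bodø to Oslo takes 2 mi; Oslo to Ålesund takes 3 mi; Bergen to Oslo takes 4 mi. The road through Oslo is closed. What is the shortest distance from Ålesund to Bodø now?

Candidate routes:
Ålesund - Bergen - Bodø: 7 + 3 = 10
Ålesund - Drammen - Bodø: 1 + 5 = 6
Ålesund - Bodø: 7
Ålesund - Bergen - Drammen - Bodø: 7 + 8 + 5 = 20
Ålesund - Drammen - Bergen - Bodø: 1 + 8 + 3 = 12
Best route has total 6 mi.

6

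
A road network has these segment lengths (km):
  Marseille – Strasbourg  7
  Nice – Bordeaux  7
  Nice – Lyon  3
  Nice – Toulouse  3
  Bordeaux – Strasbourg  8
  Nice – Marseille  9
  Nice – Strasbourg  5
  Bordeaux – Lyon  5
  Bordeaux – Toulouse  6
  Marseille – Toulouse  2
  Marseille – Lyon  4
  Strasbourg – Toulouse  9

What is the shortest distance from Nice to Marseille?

5

Comparing a few candidate routes:
Nice -> Strasbourg -> Marseille: 5 + 7 = 12
Nice -> Marseille: 9
Nice -> Toulouse -> Marseille: 3 + 2 = 5
Nice -> Lyon -> Marseille: 3 + 4 = 7
Shortest: 5 km.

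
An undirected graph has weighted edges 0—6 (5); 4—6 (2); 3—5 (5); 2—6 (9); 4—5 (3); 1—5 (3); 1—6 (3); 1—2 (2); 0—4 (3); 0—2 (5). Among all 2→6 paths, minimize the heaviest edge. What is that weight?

3

Some routes from 2 to 6:
2→1→5→4→6: max(2, 3, 3, 2) = 3
2→0→4→6: max(5, 3, 2) = 5
2→1→6: max(2, 3) = 3
2→0→4→5→1→6: max(5, 3, 3, 3, 3) = 5
2→0→6: max(5, 5) = 5
Smallest bottleneck: 3.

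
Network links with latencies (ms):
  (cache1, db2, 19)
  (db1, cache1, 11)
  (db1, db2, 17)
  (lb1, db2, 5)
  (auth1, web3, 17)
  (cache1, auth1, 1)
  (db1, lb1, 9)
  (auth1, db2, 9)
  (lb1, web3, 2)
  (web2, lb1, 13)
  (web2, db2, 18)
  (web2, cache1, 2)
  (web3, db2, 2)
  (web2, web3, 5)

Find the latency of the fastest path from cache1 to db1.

11

A few of the cache1→db1 routes:
cache1-web2-web3-db2-lb1-db1: 2 + 5 + 2 + 5 + 9 = 23
cache1-db1: 11
cache1-web2-web3-lb1-db1: 2 + 5 + 2 + 9 = 18
cache1-auth1-db2-web3-lb1-db1: 1 + 9 + 2 + 2 + 9 = 23
Best route has total 11 ms.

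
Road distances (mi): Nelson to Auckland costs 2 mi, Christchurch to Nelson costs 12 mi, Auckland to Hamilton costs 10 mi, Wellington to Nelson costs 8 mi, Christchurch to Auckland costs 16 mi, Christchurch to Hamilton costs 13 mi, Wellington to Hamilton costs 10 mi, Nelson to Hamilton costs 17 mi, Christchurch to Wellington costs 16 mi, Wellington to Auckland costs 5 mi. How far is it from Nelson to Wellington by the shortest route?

7

A few of the Nelson→Wellington routes:
Nelson -> Christchurch -> Wellington: 12 + 16 = 28
Nelson -> Hamilton -> Wellington: 17 + 10 = 27
Nelson -> Auckland -> Hamilton -> Wellington: 2 + 10 + 10 = 22
Nelson -> Wellington: 8
Nelson -> Auckland -> Wellington: 2 + 5 = 7
The minimum is 7 mi.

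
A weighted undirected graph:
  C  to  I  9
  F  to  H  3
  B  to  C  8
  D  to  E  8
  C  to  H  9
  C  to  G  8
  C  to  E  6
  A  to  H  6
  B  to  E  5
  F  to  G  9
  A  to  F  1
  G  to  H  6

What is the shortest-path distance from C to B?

Routes from C to B:
C→B: 8
C→E→B: 6 + 5 = 11
The minimum is 8.

8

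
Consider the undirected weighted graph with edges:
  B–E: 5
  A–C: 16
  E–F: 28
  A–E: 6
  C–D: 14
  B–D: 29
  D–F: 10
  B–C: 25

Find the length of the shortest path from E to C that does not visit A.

30

Some routes from E to C avoiding A:
E → B → D → C: 5 + 29 + 14 = 48
E → F → D → C: 28 + 10 + 14 = 52
E → B → C: 5 + 25 = 30
Best route has total 30.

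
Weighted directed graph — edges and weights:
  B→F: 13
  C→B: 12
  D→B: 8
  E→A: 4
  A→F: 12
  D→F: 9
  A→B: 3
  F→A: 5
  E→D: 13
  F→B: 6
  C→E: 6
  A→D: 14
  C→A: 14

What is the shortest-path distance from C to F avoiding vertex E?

Routes from C to F avoiding E:
C - A - F: 14 + 12 = 26
C - A - D - B - F: 14 + 14 + 8 + 13 = 49
C - B - F: 12 + 13 = 25
C - A - D - F: 14 + 14 + 9 = 37
C - A - B - F: 14 + 3 + 13 = 30
The minimum is 25.

25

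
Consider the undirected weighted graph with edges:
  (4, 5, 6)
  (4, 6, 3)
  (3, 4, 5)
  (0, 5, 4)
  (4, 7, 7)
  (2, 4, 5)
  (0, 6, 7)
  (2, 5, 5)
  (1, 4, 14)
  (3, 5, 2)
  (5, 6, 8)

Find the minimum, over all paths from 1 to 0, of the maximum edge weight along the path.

14

Checking several routes:
1 -> 4 -> 6 -> 0: max(14, 3, 7) = 14
1 -> 4 -> 5 -> 0: max(14, 6, 4) = 14
1 -> 4 -> 2 -> 5 -> 6 -> 0: max(14, 5, 5, 8, 7) = 14
1 -> 4 -> 5 -> 6 -> 0: max(14, 6, 8, 7) = 14
1 -> 4 -> 2 -> 5 -> 0: max(14, 5, 5, 4) = 14
1 -> 4 -> 6 -> 5 -> 0: max(14, 3, 8, 4) = 14
Best route has worst link 14.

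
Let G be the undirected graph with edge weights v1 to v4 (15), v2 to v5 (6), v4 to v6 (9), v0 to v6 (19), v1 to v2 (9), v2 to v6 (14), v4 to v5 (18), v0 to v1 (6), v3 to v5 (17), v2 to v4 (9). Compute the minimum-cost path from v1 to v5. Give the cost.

15

A few of the v1→v5 routes:
v1-v4-v2-v5: 15 + 9 + 6 = 30
v1-v2-v5: 9 + 6 = 15
v1-v2-v4-v5: 9 + 9 + 18 = 36
v1-v4-v6-v2-v5: 15 + 9 + 14 + 6 = 44
v1-v4-v5: 15 + 18 = 33
Best route has total 15.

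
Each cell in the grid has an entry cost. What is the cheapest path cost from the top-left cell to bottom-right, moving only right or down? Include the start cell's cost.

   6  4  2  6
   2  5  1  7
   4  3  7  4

24

Best path: [0,0]→[0,1]→[0,2]→[1,2]→[1,3]→[2,3]
Cost: 6 + 4 + 2 + 1 + 7 + 4 = 24
For comparison, the top-then-right route costs 29.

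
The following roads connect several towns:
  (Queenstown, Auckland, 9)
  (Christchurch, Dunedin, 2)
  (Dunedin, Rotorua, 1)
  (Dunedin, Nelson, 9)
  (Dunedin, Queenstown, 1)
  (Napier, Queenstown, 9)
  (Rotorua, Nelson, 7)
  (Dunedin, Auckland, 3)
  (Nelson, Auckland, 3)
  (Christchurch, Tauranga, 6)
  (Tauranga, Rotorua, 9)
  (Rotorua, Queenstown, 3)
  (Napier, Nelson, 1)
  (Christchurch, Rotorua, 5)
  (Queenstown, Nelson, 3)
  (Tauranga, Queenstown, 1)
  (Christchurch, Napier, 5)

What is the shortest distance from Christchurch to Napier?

Comparing a few candidate routes:
Christchurch-Napier: 5
Christchurch-Dunedin-Queenstown-Nelson-Napier: 2 + 1 + 3 + 1 = 7
Christchurch-Dunedin-Auckland-Nelson-Napier: 2 + 3 + 3 + 1 = 9
Christchurch-Dunedin-Rotorua-Queenstown-Nelson-Napier: 2 + 1 + 3 + 3 + 1 = 10
The minimum is 5.

5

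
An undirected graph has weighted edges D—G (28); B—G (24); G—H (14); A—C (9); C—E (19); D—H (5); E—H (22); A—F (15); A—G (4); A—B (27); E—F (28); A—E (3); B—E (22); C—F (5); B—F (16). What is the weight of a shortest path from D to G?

19

Checking several routes:
D -> H -> E -> C -> A -> G: 5 + 22 + 19 + 9 + 4 = 59
D -> H -> E -> F -> C -> A -> G: 5 + 22 + 28 + 5 + 9 + 4 = 73
D -> H -> G: 5 + 14 = 19
D -> H -> E -> C -> F -> A -> G: 5 + 22 + 19 + 5 + 15 + 4 = 70
D -> H -> E -> A -> G: 5 + 22 + 3 + 4 = 34
D -> G: 28
Best route has total 19.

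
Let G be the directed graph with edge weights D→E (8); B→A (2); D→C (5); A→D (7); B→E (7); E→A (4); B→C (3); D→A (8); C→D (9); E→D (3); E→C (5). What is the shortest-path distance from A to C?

Paths from A to C:
A -> D -> E -> C: 7 + 8 + 5 = 20
A -> D -> C: 7 + 5 = 12
The minimum is 12.

12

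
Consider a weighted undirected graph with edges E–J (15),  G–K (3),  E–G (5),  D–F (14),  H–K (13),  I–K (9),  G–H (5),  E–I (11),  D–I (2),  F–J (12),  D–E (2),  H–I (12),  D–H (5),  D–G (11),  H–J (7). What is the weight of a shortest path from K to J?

15

Checking several routes:
K - G - E - J: 3 + 5 + 15 = 23
K - G - E - D - H - J: 3 + 5 + 2 + 5 + 7 = 22
K - H - J: 13 + 7 = 20
K - G - H - J: 3 + 5 + 7 = 15
The minimum is 15.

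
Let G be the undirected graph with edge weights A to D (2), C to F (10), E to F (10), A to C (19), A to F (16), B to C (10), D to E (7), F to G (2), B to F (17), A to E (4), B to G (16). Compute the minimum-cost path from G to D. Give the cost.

18

Comparing a few candidate routes:
G-F-A-D: 2 + 16 + 2 = 20
G-F-A-E-D: 2 + 16 + 4 + 7 = 29
G-F-E-D: 2 + 10 + 7 = 19
G-F-E-A-D: 2 + 10 + 4 + 2 = 18
The minimum is 18.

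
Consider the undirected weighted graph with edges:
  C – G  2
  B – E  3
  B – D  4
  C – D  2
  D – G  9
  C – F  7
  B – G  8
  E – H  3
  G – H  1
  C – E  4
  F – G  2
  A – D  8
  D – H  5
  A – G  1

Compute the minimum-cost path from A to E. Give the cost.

5

A few of the A→E routes:
A-G-C-E: 1 + 2 + 4 = 7
A-G-B-E: 1 + 8 + 3 = 12
A-G-H-E: 1 + 1 + 3 = 5
A-G-C-D-B-E: 1 + 2 + 2 + 4 + 3 = 12
The minimum is 5.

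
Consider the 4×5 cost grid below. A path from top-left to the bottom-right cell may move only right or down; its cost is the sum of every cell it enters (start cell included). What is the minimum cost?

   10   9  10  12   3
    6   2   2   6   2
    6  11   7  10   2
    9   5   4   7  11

Take r0c0 -> r1c0 -> r1c1 -> r1c2 -> r1c3 -> r1c4 -> r2c4 -> r3c4 for a total of 10 + 6 + 2 + 2 + 6 + 2 + 2 + 11 = 41.

41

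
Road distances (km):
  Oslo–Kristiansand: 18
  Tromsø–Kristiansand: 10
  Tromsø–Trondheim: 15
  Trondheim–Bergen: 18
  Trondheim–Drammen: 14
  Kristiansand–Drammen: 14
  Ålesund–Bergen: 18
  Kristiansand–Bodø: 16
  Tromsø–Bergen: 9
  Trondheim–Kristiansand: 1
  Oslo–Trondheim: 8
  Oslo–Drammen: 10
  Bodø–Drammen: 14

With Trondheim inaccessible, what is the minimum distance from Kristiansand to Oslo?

18

Paths from Kristiansand to Oslo avoiding Trondheim:
Kristiansand→Oslo: 18
Kristiansand→Drammen→Oslo: 14 + 10 = 24
Kristiansand→Bodø→Drammen→Oslo: 16 + 14 + 10 = 40
Shortest: 18 km.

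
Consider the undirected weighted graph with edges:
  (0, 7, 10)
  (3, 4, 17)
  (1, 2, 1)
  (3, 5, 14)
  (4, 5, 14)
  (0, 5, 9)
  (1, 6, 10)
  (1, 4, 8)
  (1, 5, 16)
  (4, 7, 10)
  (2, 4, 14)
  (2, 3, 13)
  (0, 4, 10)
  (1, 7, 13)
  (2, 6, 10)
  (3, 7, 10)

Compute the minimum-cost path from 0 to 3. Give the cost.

Some routes from 0 to 3:
0 → 7 → 3: 10 + 10 = 20
0 → 4 → 3: 10 + 17 = 27
0 → 4 → 2 → 3: 10 + 14 + 13 = 37
0 → 4 → 7 → 3: 10 + 10 + 10 = 30
0 → 4 → 1 → 2 → 3: 10 + 8 + 1 + 13 = 32
0 → 5 → 3: 9 + 14 = 23
Best route has total 20.

20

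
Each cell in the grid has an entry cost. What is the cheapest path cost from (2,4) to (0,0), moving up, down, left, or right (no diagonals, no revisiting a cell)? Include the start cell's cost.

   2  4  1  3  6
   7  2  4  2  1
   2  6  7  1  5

One optimal route is [2,4] → [1,4] → [1,3] → [0,3] → [0,2] → [0,1] → [0,0].
Its cost is 5 + 1 + 2 + 3 + 1 + 4 + 2 = 18.

18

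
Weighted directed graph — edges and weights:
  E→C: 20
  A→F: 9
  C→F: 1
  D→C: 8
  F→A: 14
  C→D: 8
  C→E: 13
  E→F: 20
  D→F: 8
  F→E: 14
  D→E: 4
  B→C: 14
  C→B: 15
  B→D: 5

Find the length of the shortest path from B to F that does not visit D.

15

Candidate routes:
B - C - F: 14 + 1 = 15
B - C - E - F: 14 + 13 + 20 = 47
Best route has total 15.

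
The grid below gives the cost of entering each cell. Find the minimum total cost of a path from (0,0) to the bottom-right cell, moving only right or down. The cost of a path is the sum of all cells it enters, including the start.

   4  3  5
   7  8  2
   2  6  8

22

Path r0c0 -> r0c1 -> r0c2 -> r1c2 -> r2c2: 4 + 3 + 5 + 2 + 8 = 22.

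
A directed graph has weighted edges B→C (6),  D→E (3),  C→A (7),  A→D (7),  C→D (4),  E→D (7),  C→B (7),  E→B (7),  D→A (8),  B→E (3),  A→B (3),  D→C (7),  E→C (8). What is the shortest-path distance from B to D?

10

Paths from B to D:
B - E - C - A - D: 3 + 8 + 7 + 7 = 25
B - E - D: 3 + 7 = 10
B - C - D: 6 + 4 = 10
B - C - A - D: 6 + 7 + 7 = 20
B - E - C - D: 3 + 8 + 4 = 15
Shortest: 10.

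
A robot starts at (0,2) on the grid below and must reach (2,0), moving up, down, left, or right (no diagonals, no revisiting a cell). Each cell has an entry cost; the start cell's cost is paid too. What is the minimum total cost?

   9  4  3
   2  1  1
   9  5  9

Cheapest: r0c2 → r1c2 → r1c1 → r1c0 → r2c0
  3 + 1 + 1 + 2 + 9 = 16

16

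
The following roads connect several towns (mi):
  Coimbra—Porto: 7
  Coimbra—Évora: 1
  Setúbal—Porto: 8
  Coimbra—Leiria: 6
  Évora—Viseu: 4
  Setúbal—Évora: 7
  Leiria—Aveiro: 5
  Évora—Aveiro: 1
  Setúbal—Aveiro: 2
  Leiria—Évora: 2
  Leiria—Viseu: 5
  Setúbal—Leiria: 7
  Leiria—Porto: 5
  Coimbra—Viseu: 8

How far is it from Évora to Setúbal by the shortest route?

Checking several routes:
Évora - Aveiro - Setúbal: 1 + 2 = 3
Évora - Leiria - Aveiro - Setúbal: 2 + 5 + 2 = 9
Évora - Setúbal: 7
The minimum is 3 mi.

3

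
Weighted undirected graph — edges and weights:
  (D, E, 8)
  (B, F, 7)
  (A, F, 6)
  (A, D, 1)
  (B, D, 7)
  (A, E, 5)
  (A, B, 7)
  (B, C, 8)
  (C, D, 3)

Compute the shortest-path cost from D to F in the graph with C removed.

7

A few of the D→F routes:
D→A→F: 1 + 6 = 7
D→B→F: 7 + 7 = 14
D→A→B→F: 1 + 7 + 7 = 15
Shortest: 7.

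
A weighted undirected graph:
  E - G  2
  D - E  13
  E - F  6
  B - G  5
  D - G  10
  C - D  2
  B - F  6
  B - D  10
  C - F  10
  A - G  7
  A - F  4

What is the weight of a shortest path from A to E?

9

Comparing a few candidate routes:
A→G→B→F→E: 7 + 5 + 6 + 6 = 24
A→G→E: 7 + 2 = 9
A→F→B→G→E: 4 + 6 + 5 + 2 = 17
A→F→C→D→E: 4 + 10 + 2 + 13 = 29
A→F→E: 4 + 6 = 10
A→F→C→D→G→E: 4 + 10 + 2 + 10 + 2 = 28
Best route has total 9.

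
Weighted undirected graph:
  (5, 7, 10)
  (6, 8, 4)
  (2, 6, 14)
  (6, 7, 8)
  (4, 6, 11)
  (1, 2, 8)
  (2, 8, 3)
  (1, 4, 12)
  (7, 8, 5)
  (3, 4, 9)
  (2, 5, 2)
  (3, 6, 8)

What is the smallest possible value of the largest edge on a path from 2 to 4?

A few of the 2→4 routes:
2 → 8 → 6 → 3 → 4: max(3, 4, 8, 9) = 9
2 → 5 → 7 → 6 → 3 → 4: max(2, 10, 8, 8, 9) = 10
2 → 8 → 7 → 6 → 3 → 4: max(3, 5, 8, 8, 9) = 9
2 → 5 → 7 → 8 → 6 → 3 → 4: max(2, 10, 5, 4, 8, 9) = 10
The minimum achievable maximum is 9.

9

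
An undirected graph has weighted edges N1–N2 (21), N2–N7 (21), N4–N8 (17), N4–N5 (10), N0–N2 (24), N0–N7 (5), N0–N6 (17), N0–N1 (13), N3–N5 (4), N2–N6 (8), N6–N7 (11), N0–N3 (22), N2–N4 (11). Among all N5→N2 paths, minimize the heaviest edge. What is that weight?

Some routes from N5 to N2:
N5 → N3 → N0 → N1 → N2: max(4, 22, 13, 21) = 22
N5 → N3 → N0 → N7 → N6 → N2: max(4, 22, 5, 11, 8) = 22
N5 → N3 → N0 → N7 → N2: max(4, 22, 5, 21) = 22
N5 → N3 → N0 → N6 → N7 → N2: max(4, 22, 17, 11, 21) = 22
N5 → N4 → N2: max(10, 11) = 11
N5 → N3 → N0 → N6 → N2: max(4, 22, 17, 8) = 22
The minimum achievable maximum is 11.

11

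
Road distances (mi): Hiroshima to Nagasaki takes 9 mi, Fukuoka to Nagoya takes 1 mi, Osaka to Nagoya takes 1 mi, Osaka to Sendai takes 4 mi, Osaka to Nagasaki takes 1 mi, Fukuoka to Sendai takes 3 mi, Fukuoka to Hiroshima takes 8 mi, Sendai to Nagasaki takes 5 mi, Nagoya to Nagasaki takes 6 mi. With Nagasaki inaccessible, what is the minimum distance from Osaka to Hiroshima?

10

Candidate routes:
Osaka -> Sendai -> Fukuoka -> Hiroshima: 4 + 3 + 8 = 15
Osaka -> Nagoya -> Fukuoka -> Hiroshima: 1 + 1 + 8 = 10
Best route has total 10 mi.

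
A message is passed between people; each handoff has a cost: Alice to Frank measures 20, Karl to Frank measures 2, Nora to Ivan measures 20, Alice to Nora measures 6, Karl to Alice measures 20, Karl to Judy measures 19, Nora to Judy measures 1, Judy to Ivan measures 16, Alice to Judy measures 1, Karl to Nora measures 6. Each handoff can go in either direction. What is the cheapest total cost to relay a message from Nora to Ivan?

Comparing a few candidate routes:
Nora -> Karl -> Judy -> Ivan: 6 + 19 + 16 = 41
Nora -> Alice -> Judy -> Ivan: 6 + 1 + 16 = 23
Nora -> Judy -> Ivan: 1 + 16 = 17
Nora -> Ivan: 20
The minimum is 17.

17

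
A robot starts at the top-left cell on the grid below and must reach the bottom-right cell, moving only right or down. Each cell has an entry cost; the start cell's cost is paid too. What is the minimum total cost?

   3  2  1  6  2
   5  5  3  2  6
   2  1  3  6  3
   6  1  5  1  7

25

Take [0,0] → [0,1] → [0,2] → [1,2] → [1,3] → [2,3] → [3,3] → [3,4] for a total of 3 + 2 + 1 + 3 + 2 + 6 + 1 + 7 = 25.
(Top row then right column would cost 30.)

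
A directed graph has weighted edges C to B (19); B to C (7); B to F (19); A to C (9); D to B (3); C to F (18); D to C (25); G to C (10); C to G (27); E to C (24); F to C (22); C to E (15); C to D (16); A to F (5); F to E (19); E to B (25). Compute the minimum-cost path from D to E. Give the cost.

25

Some routes from D to E:
D - B - F - E: 3 + 19 + 19 = 41
D - B - C - F - E: 3 + 7 + 18 + 19 = 47
D - C - E: 25 + 15 = 40
D - B - C - E: 3 + 7 + 15 = 25
D - C - F - E: 25 + 18 + 19 = 62
D - B - F - C - E: 3 + 19 + 22 + 15 = 59
Shortest: 25.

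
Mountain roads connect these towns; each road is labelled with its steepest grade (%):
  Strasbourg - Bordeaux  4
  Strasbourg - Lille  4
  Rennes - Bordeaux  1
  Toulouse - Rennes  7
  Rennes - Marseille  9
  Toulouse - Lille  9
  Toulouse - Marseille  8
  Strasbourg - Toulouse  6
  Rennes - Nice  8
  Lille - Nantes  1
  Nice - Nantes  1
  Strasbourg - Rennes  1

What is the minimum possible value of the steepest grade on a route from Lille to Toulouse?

6

A few of the Lille→Toulouse routes:
Lille → Nantes → Nice → Rennes → Toulouse: max(1, 1, 8, 7) = 8
Lille → Nantes → Nice → Rennes → Bordeaux → Strasbourg → Toulouse: max(1, 1, 8, 1, 4, 6) = 8
Lille → Strasbourg → Toulouse: max(4, 6) = 6
Lille → Strasbourg → Bordeaux → Rennes → Toulouse: max(4, 4, 1, 7) = 7
Lille → Strasbourg → Rennes → Toulouse: max(4, 1, 7) = 7
Best route has worst link 6%.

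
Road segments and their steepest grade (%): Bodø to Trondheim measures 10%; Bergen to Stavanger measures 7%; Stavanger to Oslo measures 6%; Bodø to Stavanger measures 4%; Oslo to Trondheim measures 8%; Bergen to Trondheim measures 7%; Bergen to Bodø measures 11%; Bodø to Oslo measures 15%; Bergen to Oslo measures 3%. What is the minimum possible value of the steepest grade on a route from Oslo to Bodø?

6

Some routes from Oslo to Bodø:
Oslo→Trondheim→Bergen→Stavanger→Bodø: max(8, 7, 7, 4) = 8
Oslo→Stavanger→Bodø: max(6, 4) = 6
Oslo→Bergen→Trondheim→Bodø: max(3, 7, 10) = 10
Oslo→Trondheim→Bodø: max(8, 10) = 10
Oslo→Stavanger→Bergen→Trondheim→Bodø: max(6, 7, 7, 10) = 10
Oslo→Bergen→Stavanger→Bodø: max(3, 7, 4) = 7
Smallest bottleneck: 6%.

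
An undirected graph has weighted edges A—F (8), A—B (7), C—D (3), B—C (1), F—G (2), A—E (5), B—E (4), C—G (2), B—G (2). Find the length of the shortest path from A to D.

A few of the A→D routes:
A → B → C → D: 7 + 1 + 3 = 11
A → B → G → C → D: 7 + 2 + 2 + 3 = 14
A → F → G → C → D: 8 + 2 + 2 + 3 = 15
A → F → G → B → C → D: 8 + 2 + 2 + 1 + 3 = 16
A → E → B → C → D: 5 + 4 + 1 + 3 = 13
The minimum is 11.

11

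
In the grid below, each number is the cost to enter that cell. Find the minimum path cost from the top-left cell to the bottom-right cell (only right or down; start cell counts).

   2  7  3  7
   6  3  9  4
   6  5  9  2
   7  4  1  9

Take (0,0) → (1,0) → (1,1) → (2,1) → (3,1) → (3,2) → (3,3) for a total of 2 + 6 + 3 + 5 + 4 + 1 + 9 = 30.
(Top row then right column would cost 34.)

30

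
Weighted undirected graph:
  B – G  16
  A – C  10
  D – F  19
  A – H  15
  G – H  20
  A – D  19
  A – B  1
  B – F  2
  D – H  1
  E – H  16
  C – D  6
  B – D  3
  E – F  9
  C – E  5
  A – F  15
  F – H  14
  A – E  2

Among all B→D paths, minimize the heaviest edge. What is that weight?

3

Some routes from B to D:
B → D: max(3) = 3
B → A → E → C → D: max(1, 2, 5, 6) = 6
B → F → E → C → D: max(2, 9, 5, 6) = 9
B → A → C → D: max(1, 10, 6) = 10
Smallest bottleneck: 3.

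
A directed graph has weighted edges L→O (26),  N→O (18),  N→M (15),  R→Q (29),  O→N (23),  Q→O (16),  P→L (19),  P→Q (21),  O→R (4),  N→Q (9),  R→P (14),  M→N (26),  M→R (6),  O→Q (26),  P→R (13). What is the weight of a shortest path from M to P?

Routes from M to P:
M → R → P: 6 + 14 = 20
M → N → O → R → P: 26 + 18 + 4 + 14 = 62
M → N → Q → O → R → P: 26 + 9 + 16 + 4 + 14 = 69
The minimum is 20.

20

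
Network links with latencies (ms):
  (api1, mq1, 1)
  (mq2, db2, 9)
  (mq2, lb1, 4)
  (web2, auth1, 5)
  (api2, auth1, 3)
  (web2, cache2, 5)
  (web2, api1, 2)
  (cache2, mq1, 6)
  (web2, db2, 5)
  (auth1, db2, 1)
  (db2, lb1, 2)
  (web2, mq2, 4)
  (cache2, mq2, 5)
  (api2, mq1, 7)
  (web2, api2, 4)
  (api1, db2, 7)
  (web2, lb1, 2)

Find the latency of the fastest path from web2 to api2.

Some routes from web2 to api2:
web2 → api2: 4
web2 → auth1 → api2: 5 + 3 = 8
web2 → lb1 → db2 → auth1 → api2: 2 + 2 + 1 + 3 = 8
Best route has total 4 ms.

4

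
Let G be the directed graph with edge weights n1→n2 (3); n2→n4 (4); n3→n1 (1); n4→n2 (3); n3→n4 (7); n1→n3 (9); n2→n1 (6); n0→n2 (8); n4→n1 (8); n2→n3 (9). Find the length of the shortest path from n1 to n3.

9

Candidate routes:
n1 - n3: 9
n1 - n2 - n3: 3 + 9 = 12
Best route has total 9.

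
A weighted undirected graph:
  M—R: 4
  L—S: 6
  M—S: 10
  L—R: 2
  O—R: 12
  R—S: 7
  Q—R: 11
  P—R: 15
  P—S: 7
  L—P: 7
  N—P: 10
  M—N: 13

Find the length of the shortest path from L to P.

Checking several routes:
L-R-P: 2 + 15 = 17
L-S-P: 6 + 7 = 13
L-R-S-P: 2 + 7 + 7 = 16
L-P: 7
Shortest: 7.

7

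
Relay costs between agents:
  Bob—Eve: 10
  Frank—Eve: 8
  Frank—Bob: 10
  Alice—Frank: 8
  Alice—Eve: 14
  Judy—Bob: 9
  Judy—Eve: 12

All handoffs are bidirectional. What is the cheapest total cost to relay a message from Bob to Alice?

Routes from Bob to Alice:
Bob-Judy-Eve-Frank-Alice: 9 + 12 + 8 + 8 = 37
Bob-Frank-Alice: 10 + 8 = 18
Bob-Frank-Eve-Alice: 10 + 8 + 14 = 32
Bob-Eve-Alice: 10 + 14 = 24
Bob-Judy-Eve-Alice: 9 + 12 + 14 = 35
Bob-Eve-Frank-Alice: 10 + 8 + 8 = 26
Shortest: 18.

18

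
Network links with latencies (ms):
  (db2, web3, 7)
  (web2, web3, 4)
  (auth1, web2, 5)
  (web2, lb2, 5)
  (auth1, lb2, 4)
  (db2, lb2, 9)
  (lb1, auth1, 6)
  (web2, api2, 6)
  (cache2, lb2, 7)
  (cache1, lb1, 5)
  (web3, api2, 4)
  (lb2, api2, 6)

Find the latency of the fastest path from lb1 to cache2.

17

Routes from lb1 to cache2:
lb1 -> auth1 -> lb2 -> cache2: 6 + 4 + 7 = 17
lb1 -> auth1 -> web2 -> web3 -> db2 -> lb2 -> cache2: 6 + 5 + 4 + 7 + 9 + 7 = 38
lb1 -> auth1 -> web2 -> web3 -> api2 -> lb2 -> cache2: 6 + 5 + 4 + 4 + 6 + 7 = 32
lb1 -> auth1 -> web2 -> lb2 -> cache2: 6 + 5 + 5 + 7 = 23
lb1 -> auth1 -> web2 -> api2 -> lb2 -> cache2: 6 + 5 + 6 + 6 + 7 = 30
lb1 -> auth1 -> web2 -> api2 -> web3 -> db2 -> lb2 -> cache2: 6 + 5 + 6 + 4 + 7 + 9 + 7 = 44
The minimum is 17 ms.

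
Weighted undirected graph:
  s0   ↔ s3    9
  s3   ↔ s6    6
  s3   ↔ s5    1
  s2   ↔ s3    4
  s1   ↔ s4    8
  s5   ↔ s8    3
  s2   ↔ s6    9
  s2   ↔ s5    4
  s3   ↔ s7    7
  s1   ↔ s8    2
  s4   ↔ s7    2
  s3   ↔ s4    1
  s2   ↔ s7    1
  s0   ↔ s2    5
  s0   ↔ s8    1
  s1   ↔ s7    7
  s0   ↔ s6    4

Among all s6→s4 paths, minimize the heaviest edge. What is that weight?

Comparing a few candidate routes:
s6 -> s0 -> s8 -> s5 -> s2 -> s7 -> s4: max(4, 1, 3, 4, 1, 2) = 4
s6 -> s0 -> s8 -> s5 -> s2 -> s3 -> s4: max(4, 1, 3, 4, 4, 1) = 4
s6 -> s0 -> s8 -> s5 -> s3 -> s4: max(4, 1, 3, 1, 1) = 4
s6 -> s0 -> s2 -> s7 -> s4: max(4, 5, 1, 2) = 5
s6 -> s0 -> s8 -> s5 -> s3 -> s2 -> s7 -> s4: max(4, 1, 3, 1, 4, 1, 2) = 4
The minimum achievable maximum is 4.

4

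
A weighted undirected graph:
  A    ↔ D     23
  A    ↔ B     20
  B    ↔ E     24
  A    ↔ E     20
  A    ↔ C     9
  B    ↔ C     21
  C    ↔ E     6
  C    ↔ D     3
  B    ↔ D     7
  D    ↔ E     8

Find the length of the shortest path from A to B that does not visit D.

20

Candidate routes:
A - C - B: 9 + 21 = 30
A - C - E - B: 9 + 6 + 24 = 39
A - E - C - B: 20 + 6 + 21 = 47
A - E - B: 20 + 24 = 44
A - B: 20
The minimum is 20.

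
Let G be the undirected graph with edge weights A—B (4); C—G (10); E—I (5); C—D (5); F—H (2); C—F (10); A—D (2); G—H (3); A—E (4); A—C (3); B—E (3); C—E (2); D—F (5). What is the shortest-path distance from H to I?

18

A few of the H→I routes:
H-F-D-A-C-E-I: 2 + 5 + 2 + 3 + 2 + 5 = 19
H-F-D-A-E-I: 2 + 5 + 2 + 4 + 5 = 18
H-F-D-C-E-I: 2 + 5 + 5 + 2 + 5 = 19
Best route has total 18.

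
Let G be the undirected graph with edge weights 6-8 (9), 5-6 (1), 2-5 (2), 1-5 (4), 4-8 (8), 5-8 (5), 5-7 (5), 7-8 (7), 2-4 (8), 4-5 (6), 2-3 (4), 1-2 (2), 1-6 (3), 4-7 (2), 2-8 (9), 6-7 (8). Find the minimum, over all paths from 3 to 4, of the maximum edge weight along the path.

A few of the 3→4 routes:
3 -> 2 -> 1 -> 5 -> 7 -> 4: max(4, 2, 4, 5, 2) = 5
3 -> 2 -> 5 -> 7 -> 4: max(4, 2, 5, 2) = 5
3 -> 2 -> 1 -> 6 -> 5 -> 7 -> 4: max(4, 2, 3, 1, 5, 2) = 5
Smallest bottleneck: 5.

5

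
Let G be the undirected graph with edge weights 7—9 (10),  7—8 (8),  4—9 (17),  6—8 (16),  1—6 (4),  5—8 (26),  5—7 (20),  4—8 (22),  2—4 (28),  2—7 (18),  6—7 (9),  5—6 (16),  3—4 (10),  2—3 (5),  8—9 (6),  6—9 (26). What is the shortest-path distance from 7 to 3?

A few of the 7→3 routes:
7 - 8 - 9 - 4 - 3: 8 + 6 + 17 + 10 = 41
7 - 2 - 3: 18 + 5 = 23
7 - 9 - 8 - 4 - 3: 10 + 6 + 22 + 10 = 48
7 - 2 - 4 - 3: 18 + 28 + 10 = 56
7 - 8 - 4 - 3: 8 + 22 + 10 = 40
7 - 9 - 4 - 3: 10 + 17 + 10 = 37
The minimum is 23.

23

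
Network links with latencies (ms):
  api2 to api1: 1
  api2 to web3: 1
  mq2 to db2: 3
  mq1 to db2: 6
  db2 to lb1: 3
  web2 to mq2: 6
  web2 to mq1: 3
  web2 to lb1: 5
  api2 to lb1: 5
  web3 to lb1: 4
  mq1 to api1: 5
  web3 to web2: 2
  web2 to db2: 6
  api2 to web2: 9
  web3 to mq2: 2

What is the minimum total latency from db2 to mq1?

Comparing a few candidate routes:
db2 → mq1: 6
db2 → mq2 → web3 → web2 → mq1: 3 + 2 + 2 + 3 = 10
db2 → web2 → mq1: 6 + 3 = 9
The minimum is 6 ms.

6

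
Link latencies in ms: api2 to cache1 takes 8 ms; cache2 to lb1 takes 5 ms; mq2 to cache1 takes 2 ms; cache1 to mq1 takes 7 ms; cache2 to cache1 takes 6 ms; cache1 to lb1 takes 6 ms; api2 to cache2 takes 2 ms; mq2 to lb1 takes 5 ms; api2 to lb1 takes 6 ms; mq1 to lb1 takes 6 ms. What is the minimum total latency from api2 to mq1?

A few of the api2→mq1 routes:
api2 → cache2 → lb1 → mq1: 2 + 5 + 6 = 13
api2 → lb1 → mq1: 6 + 6 = 12
api2 → cache1 → mq1: 8 + 7 = 15
api2 → cache2 → cache1 → mq1: 2 + 6 + 7 = 15
Best route has total 12 ms.

12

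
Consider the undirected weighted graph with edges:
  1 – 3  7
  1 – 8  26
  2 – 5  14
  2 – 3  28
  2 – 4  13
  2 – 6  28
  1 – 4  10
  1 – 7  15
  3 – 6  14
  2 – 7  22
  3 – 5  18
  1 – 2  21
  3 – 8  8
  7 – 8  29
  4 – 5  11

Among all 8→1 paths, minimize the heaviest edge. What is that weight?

Some routes from 8 to 1:
8 - 3 - 5 - 4 - 2 - 7 - 1: max(8, 18, 11, 13, 22, 15) = 22
8 - 3 - 5 - 4 - 2 - 1: max(8, 18, 11, 13, 21) = 21
8 - 3 - 1: max(8, 7) = 8
8 - 3 - 5 - 4 - 1: max(8, 18, 11, 10) = 18
8 - 3 - 5 - 2 - 4 - 1: max(8, 18, 14, 13, 10) = 18
8 - 3 - 5 - 2 - 1: max(8, 18, 14, 21) = 21
Best route has worst link 8.

8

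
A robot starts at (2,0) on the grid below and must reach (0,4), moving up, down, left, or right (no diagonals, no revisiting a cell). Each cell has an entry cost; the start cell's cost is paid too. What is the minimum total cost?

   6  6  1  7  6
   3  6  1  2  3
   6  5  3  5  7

26

Path [2,0] -> [2,1] -> [2,2] -> [1,2] -> [1,3] -> [1,4] -> [0,4]: 6 + 5 + 3 + 1 + 2 + 3 + 6 = 26.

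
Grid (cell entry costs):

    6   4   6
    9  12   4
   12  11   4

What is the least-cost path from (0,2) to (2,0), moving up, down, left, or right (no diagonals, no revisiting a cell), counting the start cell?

Take r0c2 → r0c1 → r0c0 → r1c0 → r2c0 for a total of 6 + 4 + 6 + 9 + 12 = 37.

37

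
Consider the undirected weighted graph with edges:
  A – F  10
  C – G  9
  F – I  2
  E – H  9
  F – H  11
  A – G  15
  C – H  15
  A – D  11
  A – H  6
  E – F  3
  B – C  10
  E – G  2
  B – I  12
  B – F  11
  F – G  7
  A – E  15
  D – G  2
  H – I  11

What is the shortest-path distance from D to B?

Checking several routes:
D-G-E-F-I-B: 2 + 2 + 3 + 2 + 12 = 21
D-G-C-B: 2 + 9 + 10 = 21
D-G-E-F-B: 2 + 2 + 3 + 11 = 18
D-G-F-B: 2 + 7 + 11 = 20
Shortest: 18.

18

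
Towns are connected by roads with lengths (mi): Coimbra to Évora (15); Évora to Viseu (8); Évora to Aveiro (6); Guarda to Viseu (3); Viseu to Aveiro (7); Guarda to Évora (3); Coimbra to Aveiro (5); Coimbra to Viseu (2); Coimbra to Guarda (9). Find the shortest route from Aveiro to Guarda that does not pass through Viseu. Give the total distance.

9

Candidate routes:
Aveiro→Évora→Coimbra→Guarda: 6 + 15 + 9 = 30
Aveiro→Coimbra→Évora→Guarda: 5 + 15 + 3 = 23
Aveiro→Coimbra→Guarda: 5 + 9 = 14
Aveiro→Évora→Guarda: 6 + 3 = 9
Best route has total 9 mi.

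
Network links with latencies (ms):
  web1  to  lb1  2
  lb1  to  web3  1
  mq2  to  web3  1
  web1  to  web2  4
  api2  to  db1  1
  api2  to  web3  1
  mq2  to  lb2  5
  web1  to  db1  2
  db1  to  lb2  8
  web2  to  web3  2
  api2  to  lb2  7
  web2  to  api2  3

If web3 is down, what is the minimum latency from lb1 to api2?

5

Candidate routes:
lb1 -> web1 -> db1 -> lb2 -> api2: 2 + 2 + 8 + 7 = 19
lb1 -> web1 -> db1 -> api2: 2 + 2 + 1 = 5
lb1 -> web1 -> web2 -> api2: 2 + 4 + 3 = 9
Shortest: 5 ms.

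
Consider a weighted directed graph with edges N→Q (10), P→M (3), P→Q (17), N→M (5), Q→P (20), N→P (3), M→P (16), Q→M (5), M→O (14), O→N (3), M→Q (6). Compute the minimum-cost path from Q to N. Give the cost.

Routes from Q to N:
Q -> P -> M -> O -> N: 20 + 3 + 14 + 3 = 40
Q -> M -> O -> N: 5 + 14 + 3 = 22
Best route has total 22.

22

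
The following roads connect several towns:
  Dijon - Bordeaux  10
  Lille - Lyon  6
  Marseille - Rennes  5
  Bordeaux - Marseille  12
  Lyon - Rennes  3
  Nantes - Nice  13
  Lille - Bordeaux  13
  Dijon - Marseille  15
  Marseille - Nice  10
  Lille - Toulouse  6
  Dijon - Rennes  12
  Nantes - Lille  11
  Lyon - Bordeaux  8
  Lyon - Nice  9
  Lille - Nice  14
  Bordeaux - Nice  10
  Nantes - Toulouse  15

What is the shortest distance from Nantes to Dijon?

32

Some routes from Nantes to Dijon:
Nantes-Nice-Bordeaux-Dijon: 13 + 10 + 10 = 33
Nantes-Lille-Lyon-Bordeaux-Dijon: 11 + 6 + 8 + 10 = 35
Nantes-Lille-Lyon-Rennes-Dijon: 11 + 6 + 3 + 12 = 32
Nantes-Lille-Bordeaux-Dijon: 11 + 13 + 10 = 34
Best route has total 32.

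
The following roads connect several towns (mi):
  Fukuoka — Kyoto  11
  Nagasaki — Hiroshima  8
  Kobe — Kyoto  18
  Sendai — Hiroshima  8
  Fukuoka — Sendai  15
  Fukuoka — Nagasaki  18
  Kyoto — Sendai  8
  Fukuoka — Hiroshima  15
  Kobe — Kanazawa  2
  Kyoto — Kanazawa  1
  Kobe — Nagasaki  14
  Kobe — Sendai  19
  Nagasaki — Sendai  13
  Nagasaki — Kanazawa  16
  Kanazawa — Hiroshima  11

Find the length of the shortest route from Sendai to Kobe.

A few of the Sendai→Kobe routes:
Sendai → Kyoto → Kobe: 8 + 18 = 26
Sendai → Hiroshima → Kanazawa → Kobe: 8 + 11 + 2 = 21
Sendai → Kobe: 19
Sendai → Kyoto → Kanazawa → Kobe: 8 + 1 + 2 = 11
Best route has total 11 mi.

11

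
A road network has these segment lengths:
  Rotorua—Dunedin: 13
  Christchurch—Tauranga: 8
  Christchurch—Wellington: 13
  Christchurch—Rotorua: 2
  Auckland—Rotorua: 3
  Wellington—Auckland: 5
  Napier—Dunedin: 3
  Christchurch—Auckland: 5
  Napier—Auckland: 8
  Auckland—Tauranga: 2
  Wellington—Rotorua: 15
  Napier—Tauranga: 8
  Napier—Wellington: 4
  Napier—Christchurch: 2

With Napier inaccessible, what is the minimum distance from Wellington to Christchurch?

Comparing a few candidate routes:
Wellington -> Auckland -> Rotorua -> Christchurch: 5 + 3 + 2 = 10
Wellington -> Auckland -> Christchurch: 5 + 5 = 10
Wellington -> Christchurch: 13
Best route has total 10.

10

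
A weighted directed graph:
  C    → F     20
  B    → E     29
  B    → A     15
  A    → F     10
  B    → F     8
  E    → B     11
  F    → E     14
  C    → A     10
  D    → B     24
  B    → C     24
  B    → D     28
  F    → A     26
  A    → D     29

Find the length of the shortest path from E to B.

Paths from E to B:
E - B: 11
The minimum is 11.

11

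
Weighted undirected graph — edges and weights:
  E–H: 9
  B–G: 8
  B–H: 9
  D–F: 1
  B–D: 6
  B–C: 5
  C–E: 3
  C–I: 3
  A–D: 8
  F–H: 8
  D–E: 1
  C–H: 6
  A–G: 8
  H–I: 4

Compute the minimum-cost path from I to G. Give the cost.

A few of the I→G routes:
I - C - B - G: 3 + 5 + 8 = 16
I - C - E - D - B - G: 3 + 3 + 1 + 6 + 8 = 21
I - C - E - D - A - G: 3 + 3 + 1 + 8 + 8 = 23
I - C - H - B - G: 3 + 6 + 9 + 8 = 26
I - H - C - B - G: 4 + 6 + 5 + 8 = 23
I - H - B - G: 4 + 9 + 8 = 21
Shortest: 16.

16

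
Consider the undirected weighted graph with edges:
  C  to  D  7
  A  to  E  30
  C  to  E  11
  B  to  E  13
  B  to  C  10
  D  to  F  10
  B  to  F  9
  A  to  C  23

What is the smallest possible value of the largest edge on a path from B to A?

Some routes from B to A:
B→E→C→A: max(13, 11, 23) = 23
B→C→A: max(10, 23) = 23
B→F→D→C→A: max(9, 10, 7, 23) = 23
The minimum achievable maximum is 23.

23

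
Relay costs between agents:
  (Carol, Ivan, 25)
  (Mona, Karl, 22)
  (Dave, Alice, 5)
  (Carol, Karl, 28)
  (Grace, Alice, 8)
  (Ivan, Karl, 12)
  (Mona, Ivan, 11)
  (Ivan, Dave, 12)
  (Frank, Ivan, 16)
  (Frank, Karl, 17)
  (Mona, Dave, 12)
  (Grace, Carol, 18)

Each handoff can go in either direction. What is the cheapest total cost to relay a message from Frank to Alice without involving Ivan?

Candidate routes:
Frank - Karl - Carol - Grace - Alice: 17 + 28 + 18 + 8 = 71
Frank - Karl - Mona - Dave - Alice: 17 + 22 + 12 + 5 = 56
Best route has total 56.

56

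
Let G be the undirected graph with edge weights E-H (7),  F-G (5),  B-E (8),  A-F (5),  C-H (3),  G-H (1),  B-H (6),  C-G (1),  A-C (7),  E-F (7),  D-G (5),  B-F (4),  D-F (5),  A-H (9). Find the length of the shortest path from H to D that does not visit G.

Checking several routes:
H -> E -> F -> D: 7 + 7 + 5 = 19
H -> A -> F -> D: 9 + 5 + 5 = 19
H -> C -> A -> F -> D: 3 + 7 + 5 + 5 = 20
H -> B -> F -> D: 6 + 4 + 5 = 15
Shortest: 15.

15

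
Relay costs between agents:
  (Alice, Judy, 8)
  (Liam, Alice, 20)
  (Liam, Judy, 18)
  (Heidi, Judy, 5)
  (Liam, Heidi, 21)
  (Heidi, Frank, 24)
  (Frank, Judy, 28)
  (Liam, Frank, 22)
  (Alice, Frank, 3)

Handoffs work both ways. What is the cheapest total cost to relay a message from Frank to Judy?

Comparing a few candidate routes:
Frank → Alice → Judy: 3 + 8 = 11
Frank → Liam → Judy: 22 + 18 = 40
Frank → Heidi → Judy: 24 + 5 = 29
Frank → Liam → Heidi → Judy: 22 + 21 + 5 = 48
Frank → Judy: 28
Frank → Alice → Liam → Judy: 3 + 20 + 18 = 41
Shortest: 11.

11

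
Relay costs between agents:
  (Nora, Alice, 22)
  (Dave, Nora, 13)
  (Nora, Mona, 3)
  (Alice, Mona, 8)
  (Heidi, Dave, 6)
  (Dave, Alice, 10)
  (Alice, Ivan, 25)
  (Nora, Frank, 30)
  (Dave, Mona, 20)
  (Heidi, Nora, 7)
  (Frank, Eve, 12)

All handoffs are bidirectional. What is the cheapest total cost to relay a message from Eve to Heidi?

A few of the Eve→Heidi routes:
Eve→Frank→Nora→Heidi: 12 + 30 + 7 = 49
Eve→Frank→Nora→Dave→Heidi: 12 + 30 + 13 + 6 = 61
Eve→Frank→Nora→Mona→Alice→Dave→Heidi: 12 + 30 + 3 + 8 + 10 + 6 = 69
Shortest: 49.

49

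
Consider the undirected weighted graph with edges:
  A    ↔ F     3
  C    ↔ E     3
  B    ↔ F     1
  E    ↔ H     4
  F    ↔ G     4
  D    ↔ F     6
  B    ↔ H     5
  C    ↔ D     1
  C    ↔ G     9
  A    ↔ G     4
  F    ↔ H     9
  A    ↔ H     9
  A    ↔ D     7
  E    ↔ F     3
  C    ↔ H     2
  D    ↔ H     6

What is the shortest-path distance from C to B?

7

A few of the C→B routes:
C→D→F→B: 1 + 6 + 1 = 8
C→E→F→B: 3 + 3 + 1 = 7
C→H→E→F→B: 2 + 4 + 3 + 1 = 10
C→H→B: 2 + 5 = 7
C→E→H→B: 3 + 4 + 5 = 12
Shortest: 7.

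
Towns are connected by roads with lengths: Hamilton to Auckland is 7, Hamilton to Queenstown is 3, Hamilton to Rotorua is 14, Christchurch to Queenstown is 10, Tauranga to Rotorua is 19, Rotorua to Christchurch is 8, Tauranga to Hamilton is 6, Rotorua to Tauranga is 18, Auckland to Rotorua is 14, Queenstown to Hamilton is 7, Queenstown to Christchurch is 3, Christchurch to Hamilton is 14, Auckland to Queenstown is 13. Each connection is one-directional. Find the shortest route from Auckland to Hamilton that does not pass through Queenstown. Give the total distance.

36

Routes from Auckland to Hamilton avoiding Queenstown:
Auckland→Rotorua→Tauranga→Hamilton: 14 + 18 + 6 = 38
Auckland→Rotorua→Christchurch→Hamilton: 14 + 8 + 14 = 36
Shortest: 36.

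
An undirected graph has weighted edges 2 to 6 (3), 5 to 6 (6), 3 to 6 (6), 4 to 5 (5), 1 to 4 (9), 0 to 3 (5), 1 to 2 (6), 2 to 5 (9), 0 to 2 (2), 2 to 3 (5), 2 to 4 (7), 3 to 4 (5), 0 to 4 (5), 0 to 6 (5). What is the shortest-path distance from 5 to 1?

A few of the 5→1 routes:
5→2→1: 9 + 6 = 15
5→6→2→1: 6 + 3 + 6 = 15
5→4→0→2→1: 5 + 5 + 2 + 6 = 18
5→6→0→2→1: 6 + 5 + 2 + 6 = 19
5→4→1: 5 + 9 = 14
5→4→2→1: 5 + 7 + 6 = 18
The minimum is 14.

14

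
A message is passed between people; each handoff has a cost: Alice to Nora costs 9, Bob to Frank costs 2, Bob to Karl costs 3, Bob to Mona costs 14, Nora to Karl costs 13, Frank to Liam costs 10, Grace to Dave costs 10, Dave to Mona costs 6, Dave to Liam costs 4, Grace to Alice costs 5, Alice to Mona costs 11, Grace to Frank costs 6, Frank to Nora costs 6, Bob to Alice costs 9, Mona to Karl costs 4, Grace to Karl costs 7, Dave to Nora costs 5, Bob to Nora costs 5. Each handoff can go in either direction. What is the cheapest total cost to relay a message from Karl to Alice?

12

Comparing a few candidate routes:
Karl→Mona→Alice: 4 + 11 = 15
Karl→Bob→Frank→Grace→Alice: 3 + 2 + 6 + 5 = 16
Karl→Bob→Nora→Alice: 3 + 5 + 9 = 17
Karl→Bob→Alice: 3 + 9 = 12
Karl→Grace→Alice: 7 + 5 = 12
The minimum is 12.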